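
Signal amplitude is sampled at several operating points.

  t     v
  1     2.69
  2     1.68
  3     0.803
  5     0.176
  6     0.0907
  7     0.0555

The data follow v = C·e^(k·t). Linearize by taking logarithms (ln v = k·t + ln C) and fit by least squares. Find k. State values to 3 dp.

k = -0.679

With ln vᵢ as the transformed response and tᵢ as the regressor:
Σt = 24.0000, Σ(t)² = 124.0000, Σln v = -5.7399, Σt·ln v = -41.9582.
Equations: 124.0000·k + 24.0000·ln C = -41.9582;  24.0000·k + 6·ln C = -5.7399.
Δ = 124.0000·6 − (24.0000)² = 168.0000; k = (-41.9582·6 − 24.0000·-5.7399)/168.0000 = -0.67852, ln C = (124.0000·-5.7399 − 24.0000·-41.9582)/168.0000 = 1.75743.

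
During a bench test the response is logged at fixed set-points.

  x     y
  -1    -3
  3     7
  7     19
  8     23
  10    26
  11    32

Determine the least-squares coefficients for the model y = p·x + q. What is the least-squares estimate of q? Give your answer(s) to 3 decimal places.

q = -0.706

Normal-equation sums: Σx·x = 344, Σx = 38, Σ1 = 6.
Right-hand side: Σx·y = 953, Σy = 104.
MᵀM·[p, q]ᵀ = Mᵀy becomes [[344, 38]; [38, 6]]·[p, q]ᵀ = [953, 104]ᵀ.
Eliminating q: 6·(row 1) − 38·(row 2) gives 620·p = 6·953 − 38·104 = 1766, so p = 883/310.
Then q = (104 − 38·(883/310))/6 = -219/310.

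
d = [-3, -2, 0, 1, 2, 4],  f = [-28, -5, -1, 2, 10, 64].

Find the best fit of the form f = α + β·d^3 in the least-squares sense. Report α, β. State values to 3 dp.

The normal equations are: 6·α + 38·β = 42;  38·α + 4954·β = 4974.
Determinant 6·4954 − 38² = 28280.
α = (42·4954 − 38·4974)/28280 = 2382/3535; β = (6·4974 − 38·42)/28280 = 3531/3535.

α = 0.674, β = 0.999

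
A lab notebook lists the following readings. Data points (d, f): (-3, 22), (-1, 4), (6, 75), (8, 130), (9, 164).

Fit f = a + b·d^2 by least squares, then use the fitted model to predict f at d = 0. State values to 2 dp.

Compute the Gram sums: Σ1 = 5, Σd^2 = 191, Σd^2·d^2 = 12035.
Right-hand side: Σf = 395, Σd^2·f = 24506.
So XᵀX·[a, b]ᵀ = Xᵀf: [[5, 191]; [191, 12035]]·[a, b]ᵀ = [395, 24506]ᵀ.
Determinant 5·12035 − 191² = 23694.
a = (395·12035 − 191·24506)/23694 = 24393/7898; b = (5·24506 − 191·395)/23694 = 15695/7898.
At d = 0: f̂ = (24393/7898)·(1) + (15695/7898)·(0) = 24393/7898.

f̂ = 3.09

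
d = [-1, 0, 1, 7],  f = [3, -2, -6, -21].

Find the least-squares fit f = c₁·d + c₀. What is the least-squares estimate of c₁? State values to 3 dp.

Sums needed: Σd·d = 51, Σd = 7, Σ1 = 4.
Moment sums: Σd·f = -156, Σf = -26.
So MᵀM·[c₁, c₀]ᵀ = Mᵀf: [[51, 7]; [7, 4]]·[c₁, c₀]ᵀ = [-156, -26]ᵀ.
Eliminating c₀: 4·(row 1) − 7·(row 2) gives 155·c₁ = 4·(-156) − 7·(-26) = -442, so c₁ = -442/155.
Then c₀ = ((-26) − 7·(-442/155))/4 = -234/155.

c₁ = -2.852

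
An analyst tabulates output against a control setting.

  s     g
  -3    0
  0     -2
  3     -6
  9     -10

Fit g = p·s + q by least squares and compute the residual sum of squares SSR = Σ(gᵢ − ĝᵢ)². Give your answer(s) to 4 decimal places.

The normal system AᵀA·[p, q]ᵀ = Aᵀg is [[99, 9]; [9, 4]]·[p, q]ᵀ = [-108, -18]ᵀ.
Eliminating q: 4·(row 1) − 9·(row 2) gives 315·p = 4·(-108) − 9·(-18) = -270, so p = -6/7.
Then q = ((-18) − 9·(-6/7))/4 = -18/7.
Residuals: 0, 4/7, -6/7, 2/7; SSR = 8/7.

SSR = 1.1429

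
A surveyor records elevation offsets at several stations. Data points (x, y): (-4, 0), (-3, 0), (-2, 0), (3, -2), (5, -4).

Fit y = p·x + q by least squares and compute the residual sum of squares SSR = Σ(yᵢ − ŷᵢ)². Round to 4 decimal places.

Setting ∂/∂p … = 0 gives: 63·p + (-1)·q = -26;  (-1)·p + 5·q = -6.
(Σx·x = 63, Σx = -1, Σ1 = 5, Σx·y = -26, Σy = -6.)
det = 63·5 − (-1)² = 314.
p = ((-26)·5 − (-1)·(-6))/314 = -68/157; q = (63·(-6) − (-1)·(-26))/314 = -202/157.
Residuals: -70/157, -2/157, 66/157, 92/157, -86/157; SSR = 160/157.

SSR = 1.0191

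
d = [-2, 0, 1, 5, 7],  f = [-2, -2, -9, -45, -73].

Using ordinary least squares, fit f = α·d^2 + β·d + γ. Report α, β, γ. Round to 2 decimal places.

Forming XᵀX = [[3043, 461, 79]; [461, 79, 11]; [79, 11, 5]] and Xᵀf = [-4719, -741, -131]ᵀ gives XᵀX·[α, β, γ]ᵀ = Xᵀf.
Solving the 3×3 system (Gaussian elimination) gives α = -6305/6613, β = -21598/6613, γ = -26126/6613.

α = -0.95, β = -3.27, γ = -3.95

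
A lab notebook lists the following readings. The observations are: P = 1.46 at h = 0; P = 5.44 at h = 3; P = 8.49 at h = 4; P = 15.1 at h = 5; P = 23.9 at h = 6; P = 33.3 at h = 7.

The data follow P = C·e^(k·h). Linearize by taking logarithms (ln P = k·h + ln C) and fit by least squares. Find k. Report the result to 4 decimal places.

Linearized form: ln P = k·h + ln C. From the 6 transformed points,
Σh = 25.0000, Σ(h)² = 135.0000, Σln P = 13.6052, Σh·ln P = 70.7925.
Equations: 135.0000·k + 25.0000·ln C = 70.7925;  25.0000·k + 6·ln C = 13.6052.
Slope k = (n·Σh·ln P − Σh·Σln P)/(n·Σ(h)² − (Σh)²) = (6·70.7925 − 25.0000·13.6052)/185.0000 = 0.45743; ln C = (Σln P − k·Σh)/n = 0.36159.

k = 0.4574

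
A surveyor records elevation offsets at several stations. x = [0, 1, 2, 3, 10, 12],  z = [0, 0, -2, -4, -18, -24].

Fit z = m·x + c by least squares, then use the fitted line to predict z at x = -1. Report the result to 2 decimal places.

ẑ = 3.57

With design matrix M, MᵀM = [[258, 28]; [28, 6]] and Mᵀz = [-484, -48]ᵀ.
Δ = 258·6 − 28² = 764.
m = ((-484)·6 − 28·(-48))/764 = -390/191; c = (258·(-48) − 28·(-484))/764 = 292/191.
At x = -1: ẑ = (-390/191)·(-1) + (292/191)·(1) = 682/191.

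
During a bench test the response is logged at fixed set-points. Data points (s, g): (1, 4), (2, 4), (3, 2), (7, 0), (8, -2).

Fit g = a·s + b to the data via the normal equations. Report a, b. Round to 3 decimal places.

AᵀA·[a, b]ᵀ = Aᵀg reads: 127·a + 21·b = 2;  21·a + 5·b = 8.
(Σs·s = 127, Σs = 21, Σ1 = 5, Σs·g = 2, Σg = 8.)
Δ = 127·5 − 21² = 194.
a = (2·5 − 21·8)/194 = -79/97; b = (127·8 − 21·2)/194 = 487/97.

a = -0.814, b = 5.021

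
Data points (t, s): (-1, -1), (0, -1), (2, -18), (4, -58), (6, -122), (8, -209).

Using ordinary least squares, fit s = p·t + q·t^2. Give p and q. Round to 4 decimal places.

AᵀA·[p, q]ᵀ = Aᵀs reads: 121·p + 799·q = -2671;  799·p + 5665·q = -18769.
(Σt·t = 121, Σt·t^2 = 799, Σt^2·t^2 = 5665, Σt·s = -2671, Σt^2·s = -18769.)
det = 121·5665 − 799² = 47064.
p = ((-2671)·5665 − 799·(-18769))/47064 = -5616/1961; q = (121·(-18769) − 799·(-2671))/47064 = -5705/1961.

p = -2.8638, q = -2.9092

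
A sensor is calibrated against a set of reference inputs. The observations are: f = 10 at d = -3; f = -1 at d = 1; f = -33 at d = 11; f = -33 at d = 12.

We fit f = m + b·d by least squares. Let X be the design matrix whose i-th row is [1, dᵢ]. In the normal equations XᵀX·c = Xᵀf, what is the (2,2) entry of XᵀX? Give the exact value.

275

Row 2 ↔ basis d, column 2 ↔ basis d, so (XᵀX)_{2,2} = Σᵢ (d)·(d) = (-3)·(-3) + (1)·(1) + (11)·(11) + (12)·(12) = 275.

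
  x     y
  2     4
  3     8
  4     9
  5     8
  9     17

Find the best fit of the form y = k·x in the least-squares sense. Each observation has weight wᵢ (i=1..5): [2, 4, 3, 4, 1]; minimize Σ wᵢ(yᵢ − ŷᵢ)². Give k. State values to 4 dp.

k = 1.9524

With design matrix A, AᵀWA = [[273]] and AᵀWy = [533]ᵀ.
Hence k = 533 / 273 ≈ 1.95238.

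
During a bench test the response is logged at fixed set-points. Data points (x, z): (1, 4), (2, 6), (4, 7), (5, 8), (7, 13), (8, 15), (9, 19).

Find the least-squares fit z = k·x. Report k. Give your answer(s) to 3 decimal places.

k = 1.942

AᵀA·[k]ᵀ = Aᵀz reads: 240·k = 466.
(Σx·x = 240, Σx·z = 466.)
Hence k = 466 / 240 ≈ 1.94167.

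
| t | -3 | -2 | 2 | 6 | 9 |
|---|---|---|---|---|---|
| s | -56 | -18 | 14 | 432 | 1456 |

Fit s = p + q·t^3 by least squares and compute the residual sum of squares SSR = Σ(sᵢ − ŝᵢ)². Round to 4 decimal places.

Compute the Gram sums: Σ1 = 5, Σt^3 = 918, Σt^3·t^3 = 578954.
And Σs = 1828, Σt^3·s = 1156504.
MᵀM·[p, q]ᵀ = Mᵀs becomes [[5, 918]; [918, 578954]]·[p, q]ᵀ = [1828, 1156504]ᵀ.
Determinant 5·578954 − 918² = 2052046.
p = (1828·578954 − 918·1156504)/2052046 = -1671380/1026023; q = (5·1156504 − 918·1828)/2052046 = 2052208/1026023.
Residuals: -376292/1026023, -379370/1026023, -381962/1026023, 1636388/1026023, -498764/1026023; SSR = 3272776/1026023.

SSR = 3.1898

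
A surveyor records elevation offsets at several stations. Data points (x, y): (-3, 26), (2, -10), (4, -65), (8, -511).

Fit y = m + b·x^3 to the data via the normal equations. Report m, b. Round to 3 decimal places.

From the data, Σ1 = 4, Σx^3 = 557, Σx^3·x^3 = 267033.
Right-hand side: Σy = -560, Σx^3·y = -266574.
Normal equations: [[4, 557]; [557, 267033]]·[m, b]ᵀ = [-560, -266574]ᵀ.
Δ = 4·267033 − 557² = 757883.
m = ((-560)·267033 − 557·(-266574))/757883 = -150966/108269; b = (4·(-266574) − 557·(-560))/757883 = -107768/108269.

m = -1.394, b = -0.995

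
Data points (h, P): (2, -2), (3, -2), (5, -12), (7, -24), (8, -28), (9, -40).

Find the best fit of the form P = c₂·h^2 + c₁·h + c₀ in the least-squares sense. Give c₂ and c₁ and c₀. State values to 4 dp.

Forming MᵀM = [[13780, 1744, 232]; [1744, 232, 34]; [232, 34, 6]] and MᵀP = [-6534, -822, -108]ᵀ gives MᵀM·[c₂, c₁, c₀]ᵀ = MᵀP.
Solving the 3×3 system (Gaussian elimination) gives c₂ = -647/1210, c₁ = 301/605, c₀ = -87/605.

c₂ = -0.5347, c₁ = 0.4975, c₀ = -0.1438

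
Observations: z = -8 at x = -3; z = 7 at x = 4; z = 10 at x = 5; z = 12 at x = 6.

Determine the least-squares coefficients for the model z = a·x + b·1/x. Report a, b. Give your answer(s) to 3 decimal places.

Forming AᵀA = [[86, 4]; [4, 869/3600]] and Aᵀz = [174, 101/12]ᵀ gives AᵀA·[a, b]ᵀ = Aᵀz.
Δ = 86·(869/3600) − 4² = 8567/1800.
a = (174·(869/3600) − 4·(101/12))/(8567/1800) = 15003/8567; b = (86·(101/12) − 4·174)/(8567/1800) = 50100/8567.

a = 1.751, b = 5.848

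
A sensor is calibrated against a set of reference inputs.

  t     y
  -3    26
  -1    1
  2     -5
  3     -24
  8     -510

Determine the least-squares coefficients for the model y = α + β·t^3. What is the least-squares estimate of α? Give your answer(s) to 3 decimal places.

MᵀM·[α, β]ᵀ = Mᵀy reads: 5·α + 519·β = -512;  519·α + 263667·β = -262511.
det = 5·263667 − 519² = 1048974.
α = ((-512)·263667 − 519·(-262511))/1048974 = 415235/349658; β = (5·(-262511) − 519·(-512))/1048974 = -1046827/1048974.

α = 1.188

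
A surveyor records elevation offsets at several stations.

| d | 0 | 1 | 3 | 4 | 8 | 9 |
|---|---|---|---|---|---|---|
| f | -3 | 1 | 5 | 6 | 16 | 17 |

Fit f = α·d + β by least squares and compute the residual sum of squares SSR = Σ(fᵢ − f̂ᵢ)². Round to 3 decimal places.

SSR = 3.057

Normal-equation sums: Σd·d = 171, Σd = 25, Σ1 = 6.
Right-hand side: Σd·f = 321, Σf = 42.
Determinant 171·6 − 25² = 401.
α = (321·6 − 25·42)/401 = 876/401; β = (171·42 − 25·321)/401 = -843/401.
Residuals: -360/401, 368/401, 220/401, -255/401, 251/401, -224/401; SSR = 1226/401.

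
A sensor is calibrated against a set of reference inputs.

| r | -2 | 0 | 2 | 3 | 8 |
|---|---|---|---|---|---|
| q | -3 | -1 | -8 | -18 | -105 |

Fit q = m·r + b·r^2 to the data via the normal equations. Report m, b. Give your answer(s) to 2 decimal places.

m = -1.42, b = -1.46

Normal-equation sums: Σr·r = 81, Σr·r^2 = 539, Σr^2·r^2 = 4209.
Right-hand side: Σr·q = -904, Σr^2·q = -6926.
AᵀA·[m, b]ᵀ = Aᵀq becomes [[81, 539]; [539, 4209]]·[m, b]ᵀ = [-904, -6926]ᵀ.
det = 81·4209 − 539² = 50408.
m = ((-904)·4209 − 539·(-6926))/50408 = -35911/25204; b = (81·(-6926) − 539·(-904))/50408 = -36875/25204.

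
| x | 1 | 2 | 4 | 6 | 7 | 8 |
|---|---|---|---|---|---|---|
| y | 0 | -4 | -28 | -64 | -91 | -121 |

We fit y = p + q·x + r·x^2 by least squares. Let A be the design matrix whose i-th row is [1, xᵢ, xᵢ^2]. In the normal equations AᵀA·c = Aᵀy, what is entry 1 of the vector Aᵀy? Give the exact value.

Entry 1 ↔ basis 1, so (Aᵀy)_{1} = Σᵢ yᵢ = (1)·(0) + (1)·(-4) + (1)·(-28) + (1)·(-64) + (1)·(-91) + (1)·(-121) = -308.

-308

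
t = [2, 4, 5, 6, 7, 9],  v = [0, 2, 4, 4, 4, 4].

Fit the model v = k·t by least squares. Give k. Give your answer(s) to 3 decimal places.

k = 0.550

With design matrix X, XᵀX = [[211]] and Xᵀv = [116]ᵀ.
Hence k = 116 / 211 ≈ 0.549763.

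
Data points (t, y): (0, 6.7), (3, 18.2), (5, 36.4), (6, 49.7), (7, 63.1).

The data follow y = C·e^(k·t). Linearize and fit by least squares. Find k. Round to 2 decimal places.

k = 0.33

Let Y = ln y. Fitting Y = k·t + ln C by least squares:
XᵀX = [[119.0000, 21.0000]; [21.0000, 5]], rhs = [79.1262, 16.4488]ᵀ  (here Σt = 21.0000, Σ(t)² = 119.0000, Σln y = 16.4488, Σt·ln y = 79.1262).
Solving (det = 154.0000): k = 0.32601, ln C = 1.92052.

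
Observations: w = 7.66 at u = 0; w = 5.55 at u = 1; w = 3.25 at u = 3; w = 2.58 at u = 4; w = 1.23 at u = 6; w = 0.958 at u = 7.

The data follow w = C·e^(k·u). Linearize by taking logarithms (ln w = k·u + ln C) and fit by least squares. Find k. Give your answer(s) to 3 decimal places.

Linearized form: ln w = k·u + ln C. From the 6 transformed points,
XᵀX = [[111.0000, 21.0000]; [21.0000, 6]], rhs = [9.9827, 6.0404]ᵀ  (here Σu = 21.0000, Σ(u)² = 111.0000, Σln w = 6.0404, Σu·ln w = 9.9827).
Solving (det = 225.0000): k = -0.29756, ln C = 2.04820.

k = -0.298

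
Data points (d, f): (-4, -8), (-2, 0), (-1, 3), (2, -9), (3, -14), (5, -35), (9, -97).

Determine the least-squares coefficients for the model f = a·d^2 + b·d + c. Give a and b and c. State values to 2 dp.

With design matrix X, XᵀX = [[7556, 816, 140]; [816, 140, 12]; [140, 12, 7]] and Xᵀf = [-9019, -1079, -160]ᵀ.
Inverting the 3×3 Gram matrix, [a, b, c]ᵀ = [-405019/413396, -832085/413396, 19440/103349]ᵀ.

a = -0.98, b = -2.01, c = 0.19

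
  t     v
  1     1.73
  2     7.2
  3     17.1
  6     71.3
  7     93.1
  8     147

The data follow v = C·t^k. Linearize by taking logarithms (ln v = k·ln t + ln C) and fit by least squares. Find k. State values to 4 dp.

k = 2.0969

Linearized form: ln v = k·ln t + ln C. From the 6 transformed points,
Σln t = 7.6089, Σ(ln t)² = 13.0084, Σln v = 19.1523, Σln t·ln v = 31.3321.
Normal system: [[13.0084, 7.6089]; [7.6089, 6]]·[k, ln C]ᵀ = [31.3321, 19.1523]ᵀ.
Slope k = (n·Σln t·ln v − Σln t·Σln v)/(n·Σ(ln t)² − (Σln t)²) = (6·31.3321 − 7.6089·19.1523)/20.1558 = 2.09692; ln C = (Σln v − k·Σln t)/n = 0.53284.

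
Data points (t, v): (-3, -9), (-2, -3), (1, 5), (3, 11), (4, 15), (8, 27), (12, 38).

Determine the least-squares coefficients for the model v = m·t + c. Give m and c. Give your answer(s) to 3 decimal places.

m = 3.074, c = 1.899

Normal-equation sums: Σt·t = 247, Σt = 23, Σ1 = 7.
For Xᵀv: Σt·v = 803, Σv = 84.
XᵀX·[m, c]ᵀ = Xᵀv becomes [[247, 23]; [23, 7]]·[m, c]ᵀ = [803, 84]ᵀ.
Δ = 247·7 − 23² = 1200.
m = (803·7 − 23·84)/1200 = 3689/1200; c = (247·84 − 23·803)/1200 = 2279/1200.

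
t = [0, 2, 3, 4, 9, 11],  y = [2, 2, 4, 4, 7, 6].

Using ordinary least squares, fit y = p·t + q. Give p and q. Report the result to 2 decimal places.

p = 0.44, q = 2.03

Sums needed: Σt·t = 231, Σt = 29, Σ1 = 6.
Moment sums: Σt·y = 161, Σy = 25.
So AᵀA·[p, q]ᵀ = Aᵀy: [[231, 29]; [29, 6]]·[p, q]ᵀ = [161, 25]ᵀ.
Δ = 231·6 − 29² = 545.
p = (161·6 − 29·25)/545 = 241/545; q = (231·25 − 29·161)/545 = 1106/545.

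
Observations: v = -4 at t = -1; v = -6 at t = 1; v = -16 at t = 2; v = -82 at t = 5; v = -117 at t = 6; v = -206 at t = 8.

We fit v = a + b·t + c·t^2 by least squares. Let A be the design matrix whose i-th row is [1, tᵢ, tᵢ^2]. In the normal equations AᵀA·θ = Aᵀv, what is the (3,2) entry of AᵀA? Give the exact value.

Row 3 ↔ basis t^2, column 2 ↔ basis t, so (AᵀA)_{3,2} = Σᵢ (t^2)·(t) = (1)·(-1) + (1)·(1) + (4)·(2) + (25)·(5) + (36)·(6) + (64)·(8) = 861.

861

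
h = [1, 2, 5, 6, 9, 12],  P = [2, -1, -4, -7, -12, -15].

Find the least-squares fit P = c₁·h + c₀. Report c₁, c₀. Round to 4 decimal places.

c₁ = -1.5451, c₀ = 2.8464

Setting ∂/∂c₁ … = 0 gives: 291·c₁ + 35·c₀ = -350;  35·c₁ + 6·c₀ = -37.
(Σh·h = 291, Σh = 35, Σ1 = 6, Σh·P = -350, ΣP = -37.)
Determinant 291·6 − 35² = 521.
c₁ = ((-350)·6 − 35·(-37))/521 = -805/521; c₀ = (291·(-37) − 35·(-350))/521 = 1483/521.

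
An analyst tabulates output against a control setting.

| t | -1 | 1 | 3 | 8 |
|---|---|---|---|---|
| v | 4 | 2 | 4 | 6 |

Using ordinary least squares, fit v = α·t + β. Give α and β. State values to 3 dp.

From the data, Σt·t = 75, Σt = 11, Σ1 = 4.
Right-hand side: Σt·v = 58, Σv = 16.
MᵀM·[α, β]ᵀ = Mᵀv becomes [[75, 11]; [11, 4]]·[α, β]ᵀ = [58, 16]ᵀ.
det = 75·4 − 11² = 179.
α = (58·4 − 11·16)/179 = 56/179; β = (75·16 − 11·58)/179 = 562/179.

α = 0.313, β = 3.140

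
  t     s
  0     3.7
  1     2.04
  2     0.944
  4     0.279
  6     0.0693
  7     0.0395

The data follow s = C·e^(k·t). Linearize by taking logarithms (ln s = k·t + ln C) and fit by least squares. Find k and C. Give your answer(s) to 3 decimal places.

Taking logs, ln s = k·t + ln C, so regress ln s on t.
Over the data: Σt = 20.0000, Σ(t)² = 106.0000, Σln s = -5.2137, Σt·ln s = -43.1445.
Normal system: [[106.0000, 20.0000]; [20.0000, 6]]·[k, ln C]ᵀ = [-43.1445, -5.2137]ᵀ.
Slope k = (n·Σt·ln s − Σt·Σln s)/(n·Σ(t)² − (Σt)²) = (6·-43.1445 − 20.0000·-5.2137)/236.0000 = -0.65506; ln C = (Σln s − k·Σt)/n = 1.31459, so C = exp(1.31459) = 3.72322.

k = -0.655, C = 3.723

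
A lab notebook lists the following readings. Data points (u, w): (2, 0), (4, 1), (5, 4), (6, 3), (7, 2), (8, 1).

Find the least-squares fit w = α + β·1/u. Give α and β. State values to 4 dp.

Forming XᵀX = [[6, 1163/840]; [1163/840, 293749/705600]] and Xᵀw = [11, 549/280]ᵀ gives XᵀX·[α, β]ᵀ = Xᵀw.
det = 6·(293749/705600) − (1163/840)² = 16397/28224.
α = (11·(293749/705600) − (1163/840)·(549/280))/(16397/28224) = 1315778/409925; β = (6·(549/280) − (1163/840)·11)/(16397/28224) = -489048/81985.

α = 3.2098, β = -5.9651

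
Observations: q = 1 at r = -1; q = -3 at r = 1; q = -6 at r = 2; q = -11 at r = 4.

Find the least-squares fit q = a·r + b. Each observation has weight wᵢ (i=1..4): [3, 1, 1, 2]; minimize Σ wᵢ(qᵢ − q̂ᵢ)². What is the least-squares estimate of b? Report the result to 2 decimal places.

Entries of AᵀWA: Σwᵢ·r·r = 40, Σwᵢ·r = 8, Σwᵢ·1 = 7.
For AᵀWq: Σwᵢ·r·q = -106, Σwᵢ·q = -28.
So AᵀWA·[a, b]ᵀ = AᵀWq: [[40, 8]; [8, 7]]·[a, b]ᵀ = [-106, -28]ᵀ.
Δ = 40·7 − 8² = 216.
a = ((-106)·7 − 8·(-28))/216 = -259/108; b = (40·(-28) − 8·(-106))/216 = -34/27.

b = -1.26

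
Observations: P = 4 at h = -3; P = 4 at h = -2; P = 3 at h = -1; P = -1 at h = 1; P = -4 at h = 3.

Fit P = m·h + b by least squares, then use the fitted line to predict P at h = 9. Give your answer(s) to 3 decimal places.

P̂ = -12.414

The normal system AᵀA·[m, b]ᵀ = AᵀP is [[24, -2]; [-2, 5]]·[m, b]ᵀ = [-36, 6]ᵀ.
det = 24·5 − (-2)² = 116.
m = ((-36)·5 − (-2)·6)/116 = -42/29; b = (24·6 − (-2)·(-36))/116 = 18/29.
At h = 9: P̂ = (-42/29)·(9) + (18/29)·(1) = -360/29.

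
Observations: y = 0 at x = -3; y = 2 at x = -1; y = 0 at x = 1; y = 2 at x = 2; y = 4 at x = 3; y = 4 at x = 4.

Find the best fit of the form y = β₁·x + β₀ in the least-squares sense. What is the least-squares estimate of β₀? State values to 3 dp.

β₀ = 1.471

Forming MᵀM = [[40, 6]; [6, 6]] and Mᵀy = [30, 12]ᵀ gives MᵀM·[β₁, β₀]ᵀ = Mᵀy.
Δ = 40·6 − 6² = 204.
β₁ = (30·6 − 6·12)/204 = 9/17; β₀ = (40·12 − 6·30)/204 = 25/17.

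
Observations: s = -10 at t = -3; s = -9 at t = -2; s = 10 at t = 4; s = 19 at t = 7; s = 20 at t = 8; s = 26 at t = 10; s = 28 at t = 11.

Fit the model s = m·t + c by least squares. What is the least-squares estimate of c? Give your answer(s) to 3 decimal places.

c = -2.069

Setting ∂/∂m … = 0 gives: 363·m + 35·c = 949;  35·m + 7·c = 84.
Determinant 363·7 − 35² = 1316.
m = (949·7 − 35·84)/1316 = 529/188; c = (363·84 − 35·949)/1316 = -389/188.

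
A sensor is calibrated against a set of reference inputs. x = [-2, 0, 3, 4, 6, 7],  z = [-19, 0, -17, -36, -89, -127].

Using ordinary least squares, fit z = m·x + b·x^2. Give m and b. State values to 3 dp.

Setting ∂/∂m … = 0 gives: 114·m + 642·b = -1580;  642·m + 4050·b = -10232.
(Σx·x = 114, Σx·x^2 = 642, Σx^2·x^2 = 4050, Σx·z = -1580, Σx^2·z = -10232.)
det = 114·4050 − 642² = 49536.
m = ((-1580)·4050 − 642·(-10232))/49536 = 7081/2064; b = (114·(-10232) − 642·(-1580))/49536 = -6337/2064.

m = 3.431, b = -3.070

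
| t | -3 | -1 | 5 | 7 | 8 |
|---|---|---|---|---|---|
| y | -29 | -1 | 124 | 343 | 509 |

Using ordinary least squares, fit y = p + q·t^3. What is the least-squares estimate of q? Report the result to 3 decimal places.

XᵀX·[p, q]ᵀ = Xᵀy reads: 5·p + 952·q = 946;  952·p + 396148·q = 394541.
(Σ1 = 5, Σt^3 = 952, Σt^3·t^3 = 396148, Σy = 946, Σt^3·y = 394541.)
Eliminating q: 396148·(row 1) − 952·(row 2) gives 1074436·p = 396148·946 − 952·394541 = -847024, so p = -211756/268609.
Then q = (394541 − 952·(-211756/268609))/396148 = 1072113/1074436.

q = 0.998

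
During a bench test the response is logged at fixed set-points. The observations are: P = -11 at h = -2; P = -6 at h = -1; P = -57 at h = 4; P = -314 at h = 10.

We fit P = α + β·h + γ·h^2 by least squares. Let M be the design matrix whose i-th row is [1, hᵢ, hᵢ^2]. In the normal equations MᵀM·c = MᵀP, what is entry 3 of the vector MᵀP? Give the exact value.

Entry 3 ↔ basis h^2, so (MᵀP)_{3} = Σᵢ (h^2)·Pᵢ = (4)·(-11) + (1)·(-6) + (16)·(-57) + (100)·(-314) = -32362.

-32362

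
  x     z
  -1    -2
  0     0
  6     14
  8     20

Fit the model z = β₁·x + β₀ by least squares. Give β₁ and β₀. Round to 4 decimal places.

β₁ = 2.4170, β₀ = 0.1447

From the data, Σx·x = 101, Σx = 13, Σ1 = 4.
And Σx·z = 246, Σz = 32.
det = 101·4 − 13² = 235.
β₁ = (246·4 − 13·32)/235 = 568/235; β₀ = (101·32 − 13·246)/235 = 34/235.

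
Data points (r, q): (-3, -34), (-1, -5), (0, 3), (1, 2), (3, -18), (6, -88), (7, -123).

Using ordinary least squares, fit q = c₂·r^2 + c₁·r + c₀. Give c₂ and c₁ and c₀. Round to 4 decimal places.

Forming AᵀA = [[3861, 559, 105]; [559, 105, 13]; [105, 13, 7]] and Aᵀq = [-9666, -1334, -263]ᵀ gives AᵀA·[c₂, c₁, c₀]ᵀ = Aᵀq.
Solving the 3×3 system (Gaussian elimination) gives c₂ = -541785/183202, c₁ = 523137/183202, c₀ = 136037/91601.

c₂ = -2.9573, c₁ = 2.8555, c₀ = 1.4851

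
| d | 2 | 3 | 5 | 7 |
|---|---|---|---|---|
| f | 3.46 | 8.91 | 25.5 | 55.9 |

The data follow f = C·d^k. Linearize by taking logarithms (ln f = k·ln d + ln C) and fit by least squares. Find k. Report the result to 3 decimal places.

With ln fᵢ as the transformed response and ln dᵢ as the regressor:
Σln d = 5.3471, Σ(ln d)² = 8.0643, Σln f = 10.6907, Σln d·ln f = 16.3052.
Equations: 8.0643·k + 5.3471·ln C = 16.3052;  5.3471·k + 4·ln C = 10.6907.
Δ = 8.0643·4 − (5.3471)² = 3.6655; k = (16.3052·4 − 5.3471·10.6907)/3.6655 = 2.19794, ln C = (8.0643·10.6907 − 5.3471·16.3052)/3.6655 = -0.26548.

k = 2.198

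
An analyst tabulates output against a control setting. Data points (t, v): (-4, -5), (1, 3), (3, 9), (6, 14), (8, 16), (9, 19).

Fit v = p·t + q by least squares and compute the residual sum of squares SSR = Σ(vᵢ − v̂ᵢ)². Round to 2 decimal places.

SSR = 4.19

AᵀA·[p, q]ᵀ = Aᵀv reads: 207·p + 23·q = 433;  23·p + 6·q = 56.
Δ = 207·6 − 23² = 713.
p = (433·6 − 23·56)/713 = 1310/713; q = (207·56 − 23·433)/713 = 71/31.
Residuals: 42/713, -804/713, 854/713, 489/713, -705/713, 4/23; SSR = 2986/713.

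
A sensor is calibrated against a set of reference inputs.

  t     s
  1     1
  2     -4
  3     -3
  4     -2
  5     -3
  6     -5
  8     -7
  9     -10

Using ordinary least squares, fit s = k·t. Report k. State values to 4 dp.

Sums needed: Σt·t = 236.
Right-hand side: Σt·s = -215.
So AᵀA·[k]ᵀ = Aᵀs: [[236]]·[k]ᵀ = [-215]ᵀ.
Hence k = -215 / 236 ≈ -0.911017.

k = -0.9110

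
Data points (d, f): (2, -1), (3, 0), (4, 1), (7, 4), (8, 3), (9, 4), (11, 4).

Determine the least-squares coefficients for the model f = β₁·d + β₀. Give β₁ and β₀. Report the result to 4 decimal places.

β₁ = 0.5890, β₀ = -1.5593

Forming MᵀM = [[344, 44]; [44, 7]] and Mᵀf = [134, 15]ᵀ gives MᵀM·[β₁, β₀]ᵀ = Mᵀf.
Eliminating β₀: 7·(row 1) − 44·(row 2) gives 472·β₁ = 7·134 − 44·15 = 278, so β₁ = 139/236.
Then β₀ = (15 − 44·(139/236))/7 = -92/59.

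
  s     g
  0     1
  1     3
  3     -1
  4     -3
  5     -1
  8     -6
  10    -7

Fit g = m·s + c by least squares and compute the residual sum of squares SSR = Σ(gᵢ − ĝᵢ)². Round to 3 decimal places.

Normal-equation sums: Σs·s = 215, Σs = 31, Σ1 = 7.
And Σs·g = -135, Σg = -14.
So XᵀX·[m, c]ᵀ = Xᵀg: [[215, 31]; [31, 7]]·[m, c]ᵀ = [-135, -14]ᵀ.
Eliminating c: 7·(row 1) − 31·(row 2) gives 544·m = 7·(-135) − 31·(-14) = -511, so m = -511/544.
Then c = ((-14) − 31·(-511/544))/7 = 1175/544.
Residuals: -631/544, 121/68, -93/272, -763/544, 209/136, -351/544, 127/544; SSR = 5129/544.

SSR = 9.428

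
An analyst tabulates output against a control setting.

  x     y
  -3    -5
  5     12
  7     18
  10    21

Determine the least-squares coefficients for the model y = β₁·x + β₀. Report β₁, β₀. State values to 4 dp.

β₁ = 2.0755, β₀ = 1.6415

From the data, Σx·x = 183, Σx = 19, Σ1 = 4.
Right-hand side: Σx·y = 411, Σy = 46.
Δ = 183·4 − 19² = 371.
β₁ = (411·4 − 19·46)/371 = 110/53; β₀ = (183·46 − 19·411)/371 = 87/53.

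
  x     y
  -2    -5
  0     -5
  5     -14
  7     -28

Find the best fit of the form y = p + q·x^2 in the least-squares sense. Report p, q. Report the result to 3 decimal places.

Sums needed: Σ1 = 4, Σx^2 = 78, Σx^2·x^2 = 3042.
Right-hand side: Σy = -52, Σx^2·y = -1742.
Normal equations: [[4, 78]; [78, 3042]]·[p, q]ᵀ = [-52, -1742]ᵀ.
Determinant 4·3042 − 78² = 6084.
p = ((-52)·3042 − 78·(-1742))/6084 = -11/3; q = (4·(-1742) − 78·(-52))/6084 = -56/117.

p = -3.667, q = -0.479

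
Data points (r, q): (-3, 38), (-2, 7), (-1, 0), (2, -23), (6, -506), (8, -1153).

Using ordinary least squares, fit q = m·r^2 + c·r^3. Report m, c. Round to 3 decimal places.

m = -1.962, c = -2.008

The normal system AᵀA·[m, c]ᵀ = Aᵀq is [[5506, 40300]; [40300, 309658]]·[m, c]ᵀ = [-91730, -700898]ᵀ.
det = 5506·309658 − 40300² = 80886948.
m = ((-91730)·309658 − 40300·(-700898))/80886948 = -13228245/6740579; c = (5506·(-700898) − 40300·(-91730))/80886948 = -13535449/6740579.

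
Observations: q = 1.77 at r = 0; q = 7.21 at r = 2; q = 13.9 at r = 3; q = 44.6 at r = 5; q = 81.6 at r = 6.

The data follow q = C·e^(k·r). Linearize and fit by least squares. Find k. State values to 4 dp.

Taking logs, ln q = k·r + ln C, so regress ln q on r.
Σr = 16.0000, Σ(r)² = 74.0000, Σln q = 13.3779, Σr·ln q = 57.2462.
Normal system: [[74.0000, 16.0000]; [16.0000, 5]]·[k, ln C]ᵀ = [57.2462, 13.3779]ᵀ.
Solving (det = 114.0000): k = 0.63320, ln C = 0.64934.

k = 0.6332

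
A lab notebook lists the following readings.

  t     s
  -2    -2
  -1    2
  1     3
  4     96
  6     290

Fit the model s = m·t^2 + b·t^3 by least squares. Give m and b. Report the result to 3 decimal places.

Setting ∂/∂m … = 0 gives: 1570·m + 8768·b = 11973;  8768·m + 50818·b = 68801.
(Σt^2·t^2 = 1570, Σt^2·t^3 = 8768, Σt^3·t^3 = 50818, Σt^2·s = 11973, Σt^3·s = 68801.)
Eliminating b: 50818·(row 1) − 8768·(row 2) gives 2906436·m = 50818·11973 − 8768·68801 = 5196746, so m = 2598373/1453218.
Then b = (68801 − 8768·(2598373/1453218))/50818 = 1519153/1453218.

m = 1.788, b = 1.045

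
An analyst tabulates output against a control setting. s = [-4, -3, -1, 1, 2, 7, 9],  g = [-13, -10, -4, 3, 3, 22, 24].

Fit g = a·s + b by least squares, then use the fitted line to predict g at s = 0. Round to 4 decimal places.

ĝ = -1.0835

AᵀA·[a, b]ᵀ = Aᵀg reads: 161·a + 11·b = 465;  11·a + 7·b = 25.
(Σs·s = 161, Σs = 11, Σ1 = 7, Σs·g = 465, Σg = 25.)
Δ = 161·7 − 11² = 1006.
a = (465·7 − 11·25)/1006 = 1490/503; b = (161·25 − 11·465)/1006 = -545/503.
At s = 0: ĝ = (1490/503)·(0) + (-545/503)·(1) = -545/503.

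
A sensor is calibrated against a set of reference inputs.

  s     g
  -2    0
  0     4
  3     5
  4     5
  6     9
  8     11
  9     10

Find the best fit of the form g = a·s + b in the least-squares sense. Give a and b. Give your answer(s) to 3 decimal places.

Normal-equation sums: Σs·s = 210, Σs = 28, Σ1 = 7.
For Aᵀg: Σs·g = 267, Σg = 44.
AᵀA·[a, b]ᵀ = Aᵀg becomes [[210, 28]; [28, 7]]·[a, b]ᵀ = [267, 44]ᵀ.
Determinant 210·7 − 28² = 686.
a = (267·7 − 28·44)/686 = 13/14; b = (210·44 − 28·267)/686 = 18/7.

a = 0.929, b = 2.571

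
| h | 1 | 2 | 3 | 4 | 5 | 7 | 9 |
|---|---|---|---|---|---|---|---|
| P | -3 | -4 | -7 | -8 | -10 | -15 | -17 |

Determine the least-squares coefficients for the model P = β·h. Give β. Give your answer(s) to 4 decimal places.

β = -2.0108

Setting ∂/∂β … = 0 gives: 185·β = -372.
(Σh·h = 185, Σh·P = -372.)
β = (-372)/185 = -2.01081.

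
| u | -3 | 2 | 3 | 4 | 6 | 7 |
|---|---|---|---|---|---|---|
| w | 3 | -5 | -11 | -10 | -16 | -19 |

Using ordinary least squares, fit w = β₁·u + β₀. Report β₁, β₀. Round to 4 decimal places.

β₁ = -2.1857, β₀ = -2.7454

Entries of AᵀA: Σu·u = 123, Σu = 19, Σ1 = 6.
Moment sums: Σu·w = -321, Σw = -58.
Normal equations: [[123, 19]; [19, 6]]·[β₁, β₀]ᵀ = [-321, -58]ᵀ.
Eliminating β₀: 6·(row 1) − 19·(row 2) gives 377·β₁ = 6·(-321) − 19·(-58) = -824, so β₁ = -824/377.
Then β₀ = ((-58) − 19·(-824/377))/6 = -1035/377.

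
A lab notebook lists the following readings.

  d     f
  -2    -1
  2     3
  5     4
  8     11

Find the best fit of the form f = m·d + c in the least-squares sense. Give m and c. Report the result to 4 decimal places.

m = 1.1096, c = 0.6438

XᵀX·[m, c]ᵀ = Xᵀf reads: 97·m + 13·c = 116;  13·m + 4·c = 17.
(Σd·d = 97, Σd = 13, Σ1 = 4, Σd·f = 116, Σf = 17.)
Δ = 97·4 − 13² = 219.
m = (116·4 − 13·17)/219 = 81/73; c = (97·17 − 13·116)/219 = 47/73.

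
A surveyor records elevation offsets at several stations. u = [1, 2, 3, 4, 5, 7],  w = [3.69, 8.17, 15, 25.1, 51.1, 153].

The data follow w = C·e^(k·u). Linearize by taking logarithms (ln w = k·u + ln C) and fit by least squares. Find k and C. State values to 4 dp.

Let Y = ln w. Fitting Y = k·u + ln C by least squares:
Σu = 22.0000, Σ(u)² = 104.0000, Σln w = 18.3012, Σu·ln w = 81.4042.
Normal system: [[104.0000, 22.0000]; [22.0000, 6]]·[k, ln C]ᵀ = [81.4042, 18.3012]ᵀ.
Δ = 104.0000·6 − (22.0000)² = 140.0000; k = (81.4042·6 − 22.0000·18.3012)/140.0000 = 0.61284, ln C = (104.0000·18.3012 − 22.0000·81.4042)/140.0000 = 0.80312, so C = exp(0.80312) = 2.23249.

k = 0.6128, C = 2.2325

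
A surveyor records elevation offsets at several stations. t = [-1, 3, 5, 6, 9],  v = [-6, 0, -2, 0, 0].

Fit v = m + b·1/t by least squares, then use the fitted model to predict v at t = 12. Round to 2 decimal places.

The normal equations are: 5·m + (-17/90)·b = -8;  (-17/90)·m + (9649/8100)·b = 28/5.
(Σ1 = 5, Σ1/t = -17/90, Σ1/t·1/t = 9649/8100, Σv = -8, Σ1/t·v = 28/5.)
Δ = 5·(9649/8100) − (-17/90)² = 11989/2025.
m = ((-8)·(9649/8100) − (-17/90)·(28/5))/(11989/2025) = -17156/11989; b = (5·(28/5) − (-17/90)·(-8))/(11989/2025) = 53640/11989.
At t = 12: v̂ = (-17156/11989)·(1) + (53640/11989)·(1/12) = -12686/11989.

v̂ = -1.06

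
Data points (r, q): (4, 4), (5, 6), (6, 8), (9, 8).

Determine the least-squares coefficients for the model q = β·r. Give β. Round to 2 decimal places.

The normal system AᵀA·[β]ᵀ = Aᵀq is [[158]]·[β]ᵀ = [166]ᵀ.
Hence β = 166 / 158 ≈ 1.05063.

β = 1.05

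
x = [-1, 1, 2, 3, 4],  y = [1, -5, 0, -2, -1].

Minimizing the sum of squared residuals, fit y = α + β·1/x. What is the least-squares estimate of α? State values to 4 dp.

Forming AᵀA = [[5, 13/12]; [13/12, 349/144]] and Aᵀy = [-7, -83/12]ᵀ gives AᵀA·[α, β]ᵀ = Aᵀy.
Δ = 5·(349/144) − (13/12)² = 197/18.
α = ((-7)·(349/144) − (13/12)·(-83/12))/(197/18) = -341/394; β = (5·(-83/12) − (13/12)·(-7))/(197/18) = -486/197.

α = -0.8655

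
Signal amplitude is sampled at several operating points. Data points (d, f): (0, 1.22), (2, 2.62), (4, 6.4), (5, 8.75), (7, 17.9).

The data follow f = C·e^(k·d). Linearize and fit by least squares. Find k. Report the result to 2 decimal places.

k = 0.39

Linearized form: ln f = k·d + ln C. From the 5 transformed points,
Over the data: Σd = 18.0000, Σ(d)² = 94.0000, Σln f = 8.0722, Σd·ln f = 40.3904.
Normal system: [[94.0000, 18.0000]; [18.0000, 5]]·[k, ln C]ᵀ = [40.3904, 8.0722]ᵀ.
Δ = 94.0000·5 − (18.0000)² = 146.0000; k = (40.3904·5 − 18.0000·8.0722)/146.0000 = 0.38803, ln C = (94.0000·8.0722 − 18.0000·40.3904)/146.0000 = 0.21752.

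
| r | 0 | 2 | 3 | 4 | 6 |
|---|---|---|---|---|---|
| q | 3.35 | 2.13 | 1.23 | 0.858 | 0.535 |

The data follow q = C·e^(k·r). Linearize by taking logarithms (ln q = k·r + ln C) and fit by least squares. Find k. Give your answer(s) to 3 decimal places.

Taking logs, ln q = k·r + ln C, so regress ln q on r.
Σr = 15.0000, Σ(r)² = 65.0000, Σln q = 1.3935, Σr·ln q = -2.2322.
Equations: 65.0000·k + 15.0000·ln C = -2.2322;  15.0000·k + 5·ln C = 1.3935.
Solving (det = 100.0000): k = -0.32063, ln C = 1.24058.

k = -0.321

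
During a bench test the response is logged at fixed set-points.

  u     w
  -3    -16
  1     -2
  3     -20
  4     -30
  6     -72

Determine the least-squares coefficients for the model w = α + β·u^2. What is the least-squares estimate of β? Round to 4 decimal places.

β = -1.9949

With design matrix X, XᵀX = [[5, 71]; [71, 1715]] and Xᵀw = [-140, -3398]ᵀ.
det = 5·1715 − 71² = 3534.
α = ((-140)·1715 − 71·(-3398))/3534 = 193/589; β = (5·(-3398) − 71·(-140))/3534 = -1175/589.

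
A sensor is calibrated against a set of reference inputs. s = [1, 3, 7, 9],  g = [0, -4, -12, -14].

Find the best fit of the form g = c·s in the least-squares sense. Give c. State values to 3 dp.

Entries of MᵀM: Σs·s = 140.
For Mᵀg: Σs·g = -222.
MᵀM·[c]ᵀ = Mᵀg becomes [[140]]·[c]ᵀ = [-222]ᵀ.
Hence c = -222 / 140 ≈ -1.58571.

c = -1.586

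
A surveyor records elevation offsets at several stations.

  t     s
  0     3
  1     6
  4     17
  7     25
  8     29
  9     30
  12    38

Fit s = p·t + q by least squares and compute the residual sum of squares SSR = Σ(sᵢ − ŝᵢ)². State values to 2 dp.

With design matrix M, MᵀM = [[355, 41]; [41, 7]] and Mᵀs = [1207, 148]ᵀ.
det = 355·7 − 41² = 804.
p = (1207·7 − 41·148)/804 = 2381/804; q = (355·148 − 41·1207)/804 = 3053/804.
Residuals: -641/804, -305/402, 1091/804, 95/201, 405/268, -181/402, -1073/804; SSR = 6065/804.

SSR = 7.54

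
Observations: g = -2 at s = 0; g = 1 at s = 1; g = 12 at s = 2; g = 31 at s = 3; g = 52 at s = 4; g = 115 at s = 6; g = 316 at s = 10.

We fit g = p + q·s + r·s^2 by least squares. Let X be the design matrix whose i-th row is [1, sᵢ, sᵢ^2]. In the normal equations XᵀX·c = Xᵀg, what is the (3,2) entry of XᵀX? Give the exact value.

Row 3 ↔ basis s^2, column 2 ↔ basis s, so (XᵀX)_{3,2} = Σᵢ (s^2)·(s) = (0)·(0) + (1)·(1) + (4)·(2) + (9)·(3) + (16)·(4) + (36)·(6) + (100)·(10) = 1316.

1316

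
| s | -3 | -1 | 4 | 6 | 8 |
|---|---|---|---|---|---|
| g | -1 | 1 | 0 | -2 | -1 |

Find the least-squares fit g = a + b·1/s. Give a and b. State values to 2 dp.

a = -0.83, b = -1.47

Forming MᵀM = [[5, -19/24]; [-19/24, 701/576]] and Mᵀg = [-3, -9/8]ᵀ gives MᵀM·[a, b]ᵀ = Mᵀg.
Δ = 5·(701/576) − (-19/24)² = 131/24.
a = ((-3)·(701/576) − (-19/24)·(-9/8))/(131/24) = -109/131; b = (5·(-9/8) − (-19/24)·(-3))/(131/24) = -192/131.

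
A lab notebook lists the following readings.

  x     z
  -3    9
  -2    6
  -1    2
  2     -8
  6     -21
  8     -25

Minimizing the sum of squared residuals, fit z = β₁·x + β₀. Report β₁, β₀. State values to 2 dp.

Compute the Gram sums: Σx·x = 118, Σx = 10, Σ1 = 6.
And Σx·z = -383, Σz = -37.
So MᵀM·[β₁, β₀]ᵀ = Mᵀz: [[118, 10]; [10, 6]]·[β₁, β₀]ᵀ = [-383, -37]ᵀ.
Δ = 118·6 − 10² = 608.
β₁ = ((-383)·6 − 10·(-37))/608 = -241/76; β₀ = (118·(-37) − 10·(-383))/608 = -67/76.

β₁ = -3.17, β₀ = -0.88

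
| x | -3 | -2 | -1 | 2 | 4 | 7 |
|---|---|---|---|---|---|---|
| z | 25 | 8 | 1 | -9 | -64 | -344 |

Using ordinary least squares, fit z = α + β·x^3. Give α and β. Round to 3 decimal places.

α = -0.638, β = -1.000

Entries of AᵀA: Σ1 = 6, Σx^3 = 379, Σx^3·x^3 = 122603.
For Aᵀz: Σz = -383, Σx^3·z = -122900.
Δ = 6·122603 − 379² = 591977.
α = ((-383)·122603 − 379·(-122900))/591977 = -377849/591977; β = (6·(-122900) − 379·(-383))/591977 = -592243/591977.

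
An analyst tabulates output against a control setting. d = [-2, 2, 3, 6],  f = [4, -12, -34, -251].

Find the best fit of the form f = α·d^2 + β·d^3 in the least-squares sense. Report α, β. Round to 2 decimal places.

α = -0.85, β = -1.02

Forming MᵀM = [[1409, 8019]; [8019, 47513]] and Mᵀf = [-9374, -55262]ᵀ gives MᵀM·[α, β]ᵀ = Mᵀf.
det = 1409·47513 − 8019² = 2641456.
α = ((-9374)·47513 − 8019·(-55262))/2641456 = -560221/660364; β = (1409·(-55262) − 8019·(-9374))/2641456 = -673513/660364.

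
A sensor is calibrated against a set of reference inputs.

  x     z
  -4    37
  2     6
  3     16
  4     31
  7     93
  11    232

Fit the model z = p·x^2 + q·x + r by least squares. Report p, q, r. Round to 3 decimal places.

p = 1.992, q = -0.899, r = 1.249

Compute the Gram sums: Σx^2·x^2 = 17651, Σx^2·x = 1709, Σx^2 = 215, Σx·x = 215, Σx = 23, Σ1 = 6.
And Σx^2·z = 33885, Σx·z = 3239, Σz = 415.
MᵀM·[p, q, r]ᵀ = Mᵀz becomes [[17651, 1709, 215]; [1709, 215, 23]; [215, 23, 6]]·[p, q, r]ᵀ = [33885, 3239, 415]ᵀ.
Row-reducing yields p = 714958/358995, q = -322747/358995, r = 149452/119665.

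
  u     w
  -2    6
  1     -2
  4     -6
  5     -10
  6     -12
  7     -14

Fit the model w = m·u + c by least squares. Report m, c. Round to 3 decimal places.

XᵀX·[m, c]ᵀ = Xᵀw reads: 131·m + 21·c = -258;  21·m + 6·c = -38.
det = 131·6 − 21² = 345.
m = ((-258)·6 − 21·(-38))/345 = -50/23; c = (131·(-38) − 21·(-258))/345 = 88/69.

m = -2.174, c = 1.275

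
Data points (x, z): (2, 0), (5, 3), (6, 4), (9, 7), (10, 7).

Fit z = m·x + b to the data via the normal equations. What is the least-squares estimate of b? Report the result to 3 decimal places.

b = -1.641

Setting ∂/∂m … = 0 gives: 246·m + 32·b = 172;  32·m + 5·b = 21.
Determinant 246·5 − 32² = 206.
m = (172·5 − 32·21)/206 = 94/103; b = (246·21 − 32·172)/206 = -169/103.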